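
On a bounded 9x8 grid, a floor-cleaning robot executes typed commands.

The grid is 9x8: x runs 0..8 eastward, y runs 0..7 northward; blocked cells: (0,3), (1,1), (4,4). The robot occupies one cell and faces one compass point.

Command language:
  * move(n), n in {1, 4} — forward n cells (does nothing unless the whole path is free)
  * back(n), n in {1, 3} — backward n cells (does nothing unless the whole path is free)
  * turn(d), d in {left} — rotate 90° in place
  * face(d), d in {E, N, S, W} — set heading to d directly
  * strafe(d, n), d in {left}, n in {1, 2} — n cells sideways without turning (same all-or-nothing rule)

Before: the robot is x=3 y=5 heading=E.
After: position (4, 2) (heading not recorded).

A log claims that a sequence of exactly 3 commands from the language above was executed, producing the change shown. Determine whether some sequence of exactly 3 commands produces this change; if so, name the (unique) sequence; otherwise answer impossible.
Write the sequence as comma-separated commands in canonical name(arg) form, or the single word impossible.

impossible

checked all 3-command options: none fits.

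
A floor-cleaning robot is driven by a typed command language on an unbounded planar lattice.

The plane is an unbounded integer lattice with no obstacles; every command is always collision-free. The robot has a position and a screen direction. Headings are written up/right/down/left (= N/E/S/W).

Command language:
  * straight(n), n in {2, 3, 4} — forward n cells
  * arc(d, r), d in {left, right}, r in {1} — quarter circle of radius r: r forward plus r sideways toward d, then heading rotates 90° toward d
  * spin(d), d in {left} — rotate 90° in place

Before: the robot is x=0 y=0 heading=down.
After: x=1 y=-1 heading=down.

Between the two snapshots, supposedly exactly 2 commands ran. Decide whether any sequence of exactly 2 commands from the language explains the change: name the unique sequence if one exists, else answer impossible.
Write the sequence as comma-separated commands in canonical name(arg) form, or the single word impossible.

key: order matters: swapping spin(left) and arc(right, 1) lands elsewhere
begin: x=0 y=0 heading=down
t=1 spin(left) ⇒ x=0 y=0 heading=right
t=2 arc(right, 1) ⇒ x=1 y=-1 heading=down
all 36 alternatives checked — unique.

spin(left), arc(right, 1)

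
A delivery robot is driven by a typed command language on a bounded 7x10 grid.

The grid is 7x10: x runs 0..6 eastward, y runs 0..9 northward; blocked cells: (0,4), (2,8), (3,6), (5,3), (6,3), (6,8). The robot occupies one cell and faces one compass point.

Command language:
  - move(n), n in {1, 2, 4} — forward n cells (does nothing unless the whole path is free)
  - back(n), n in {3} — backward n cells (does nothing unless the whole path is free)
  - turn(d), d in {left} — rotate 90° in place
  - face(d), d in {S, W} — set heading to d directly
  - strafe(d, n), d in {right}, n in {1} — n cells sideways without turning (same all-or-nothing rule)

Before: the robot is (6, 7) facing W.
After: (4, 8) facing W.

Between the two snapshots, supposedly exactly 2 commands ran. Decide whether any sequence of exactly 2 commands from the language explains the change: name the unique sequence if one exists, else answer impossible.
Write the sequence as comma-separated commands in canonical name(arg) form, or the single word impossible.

key: heading stays W — no command in the sequence turns
from: (6, 7) facing W
step 1 (move(2)): (4, 7) facing W
step 2 (strafe(right, 1)): (4, 8) facing W
all 64 alternatives checked — unique.

move(2), strafe(right, 1)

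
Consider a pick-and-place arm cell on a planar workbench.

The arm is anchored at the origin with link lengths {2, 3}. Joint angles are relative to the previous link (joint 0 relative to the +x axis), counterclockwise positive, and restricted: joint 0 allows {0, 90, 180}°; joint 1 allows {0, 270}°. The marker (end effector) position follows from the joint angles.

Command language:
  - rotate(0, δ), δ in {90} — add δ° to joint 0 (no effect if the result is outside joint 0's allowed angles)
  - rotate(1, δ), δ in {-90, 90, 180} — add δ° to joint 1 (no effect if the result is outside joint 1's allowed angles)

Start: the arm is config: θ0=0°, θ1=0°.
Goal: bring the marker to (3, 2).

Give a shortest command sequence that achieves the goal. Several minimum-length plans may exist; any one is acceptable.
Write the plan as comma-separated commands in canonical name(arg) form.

rotate(1, -90), rotate(0, 90)

begin: config: θ0=0°, θ1=0°
step 1 (rotate(1, -90)): config: θ0=0°, θ1=270°
step 2 (rotate(0, 90)): config: θ0=90°, θ1=270°
no 1-step plan works, so 2 is optimal.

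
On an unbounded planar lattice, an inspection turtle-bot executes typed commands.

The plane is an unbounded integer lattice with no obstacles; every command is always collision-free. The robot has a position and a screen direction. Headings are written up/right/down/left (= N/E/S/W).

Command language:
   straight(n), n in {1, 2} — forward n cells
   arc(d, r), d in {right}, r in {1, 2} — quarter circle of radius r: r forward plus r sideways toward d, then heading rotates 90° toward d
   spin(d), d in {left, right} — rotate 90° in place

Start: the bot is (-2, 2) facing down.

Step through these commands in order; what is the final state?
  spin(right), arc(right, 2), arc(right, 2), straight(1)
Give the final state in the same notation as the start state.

t0: (-2, 2) facing down
[1] after spin(right): (-2, 2) facing left
[2] after arc(right, 2): (-4, 4) facing up
[3] after arc(right, 2): (-2, 6) facing right
[4] after straight(1): (-1, 6) facing right

(-1, 6) facing right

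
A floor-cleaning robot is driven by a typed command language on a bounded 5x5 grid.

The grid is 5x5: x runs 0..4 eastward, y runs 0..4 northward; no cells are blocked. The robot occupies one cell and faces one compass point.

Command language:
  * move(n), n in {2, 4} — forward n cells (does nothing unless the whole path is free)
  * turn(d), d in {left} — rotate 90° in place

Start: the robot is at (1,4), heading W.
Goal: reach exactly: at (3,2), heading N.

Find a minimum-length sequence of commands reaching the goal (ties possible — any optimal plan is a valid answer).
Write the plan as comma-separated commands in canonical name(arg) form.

turn(left), move(2), turn(left), move(2), turn(left)

t0: at (1,4), heading W
[1] after turn(left): at (1,4), heading S
[2] after move(2): at (1,2), heading S
[3] after turn(left): at (1,2), heading E
[4] after move(2): at (3,2), heading E
[5] after turn(left): at (3,2), heading N
minimal: 5 command(s), checked below 5.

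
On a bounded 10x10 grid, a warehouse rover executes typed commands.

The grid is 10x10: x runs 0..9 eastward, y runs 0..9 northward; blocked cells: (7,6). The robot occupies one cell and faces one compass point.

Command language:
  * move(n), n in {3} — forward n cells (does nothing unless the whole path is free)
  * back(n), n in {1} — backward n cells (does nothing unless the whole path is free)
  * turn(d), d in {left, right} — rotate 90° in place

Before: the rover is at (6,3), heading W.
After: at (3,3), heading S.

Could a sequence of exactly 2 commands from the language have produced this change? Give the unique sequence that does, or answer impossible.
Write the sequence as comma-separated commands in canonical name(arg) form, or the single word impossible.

move(3), turn(left)

key: order matters: swapping move(3) and turn(left) lands elsewhere
from: at (6,3), heading W
t=1 move(3) ⇒ at (3,3), heading W
t=2 turn(left) ⇒ at (3,3), heading S
no rival 2-sequence matches.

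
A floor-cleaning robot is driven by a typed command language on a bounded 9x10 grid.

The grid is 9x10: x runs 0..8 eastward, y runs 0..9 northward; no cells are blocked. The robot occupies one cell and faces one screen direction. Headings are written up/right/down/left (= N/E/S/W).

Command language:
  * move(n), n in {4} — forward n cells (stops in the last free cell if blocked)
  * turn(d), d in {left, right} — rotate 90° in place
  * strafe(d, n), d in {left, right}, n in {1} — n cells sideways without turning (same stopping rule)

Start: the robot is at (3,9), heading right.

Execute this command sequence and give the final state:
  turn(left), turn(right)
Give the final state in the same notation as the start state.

at (3,9), heading right

from: at (3,9), heading right
step 1 (turn(left)): at (3,9), heading up
step 2 (turn(right)): at (3,9), heading right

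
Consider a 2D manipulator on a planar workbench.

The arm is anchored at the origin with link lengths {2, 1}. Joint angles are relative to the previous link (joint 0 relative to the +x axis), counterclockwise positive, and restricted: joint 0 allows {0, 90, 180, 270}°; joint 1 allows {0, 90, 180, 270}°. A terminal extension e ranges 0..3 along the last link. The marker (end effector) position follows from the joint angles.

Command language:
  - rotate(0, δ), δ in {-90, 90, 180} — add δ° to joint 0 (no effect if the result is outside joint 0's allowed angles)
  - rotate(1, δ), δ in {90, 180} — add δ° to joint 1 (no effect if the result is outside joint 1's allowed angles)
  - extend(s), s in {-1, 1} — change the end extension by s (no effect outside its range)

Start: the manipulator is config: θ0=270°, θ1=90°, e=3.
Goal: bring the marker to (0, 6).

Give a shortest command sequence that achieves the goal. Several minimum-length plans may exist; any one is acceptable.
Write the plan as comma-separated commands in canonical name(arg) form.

rotate(0, 180), rotate(1, 90), rotate(1, 180)

t0: config: θ0=270°, θ1=90°, e=3
t=1 rotate(0, 180) ⇒ config: θ0=90°, θ1=90°, e=3
t=2 rotate(1, 90) ⇒ config: θ0=90°, θ1=180°, e=3
t=3 rotate(1, 180) ⇒ config: θ0=90°, θ1=0°, e=3
shorter routes all fall short; 3 is best.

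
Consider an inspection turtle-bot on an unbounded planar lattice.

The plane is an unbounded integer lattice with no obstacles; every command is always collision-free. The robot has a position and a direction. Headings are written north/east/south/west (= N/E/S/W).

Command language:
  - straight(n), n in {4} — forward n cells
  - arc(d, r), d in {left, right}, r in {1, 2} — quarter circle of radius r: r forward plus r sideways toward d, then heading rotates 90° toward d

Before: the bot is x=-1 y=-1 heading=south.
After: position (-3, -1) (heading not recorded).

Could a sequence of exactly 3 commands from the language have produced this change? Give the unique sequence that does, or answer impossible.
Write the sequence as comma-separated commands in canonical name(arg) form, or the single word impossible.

arc(right, 2), arc(right, 1), arc(right, 1)

key: order matters: swapping arc(right, 2) and arc(right, 1) lands elsewhere
initial: x=-1 y=-1 heading=south
t=1 arc(right, 2) ⇒ x=-3 y=-3 heading=west
t=2 arc(right, 1) ⇒ x=-4 y=-2 heading=north
t=3 arc(right, 1) ⇒ x=-3 y=-1 heading=east
no rival 3-sequence matches.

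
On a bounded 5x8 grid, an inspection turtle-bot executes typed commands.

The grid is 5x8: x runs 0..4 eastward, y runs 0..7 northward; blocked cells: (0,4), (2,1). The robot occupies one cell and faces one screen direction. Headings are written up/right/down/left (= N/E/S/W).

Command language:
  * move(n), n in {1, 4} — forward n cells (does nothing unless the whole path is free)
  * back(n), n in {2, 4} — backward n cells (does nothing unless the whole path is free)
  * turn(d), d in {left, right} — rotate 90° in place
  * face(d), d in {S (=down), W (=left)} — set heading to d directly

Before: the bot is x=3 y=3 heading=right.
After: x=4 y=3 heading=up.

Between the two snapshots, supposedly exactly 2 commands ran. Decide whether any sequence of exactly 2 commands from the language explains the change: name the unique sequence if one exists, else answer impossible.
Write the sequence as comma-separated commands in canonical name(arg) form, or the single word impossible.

key: cell and facing (now N) both changed — the 2 commands mix motion and turning
initial: x=3 y=3 heading=right
[1] after move(1): x=4 y=3 heading=right
[2] after turn(left): x=4 y=3 heading=up
all 64 alternatives checked — unique.

move(1), turn(left)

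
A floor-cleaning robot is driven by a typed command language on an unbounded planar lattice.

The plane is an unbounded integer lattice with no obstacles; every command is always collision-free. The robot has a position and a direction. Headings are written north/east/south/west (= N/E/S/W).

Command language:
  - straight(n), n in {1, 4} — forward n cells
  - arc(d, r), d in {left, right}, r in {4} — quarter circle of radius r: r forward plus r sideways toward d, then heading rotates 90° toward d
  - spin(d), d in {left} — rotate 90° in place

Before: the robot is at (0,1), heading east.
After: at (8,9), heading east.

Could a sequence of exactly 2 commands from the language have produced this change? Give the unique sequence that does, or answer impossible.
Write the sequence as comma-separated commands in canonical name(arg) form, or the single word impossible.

key: heading stays E — rotations cancel among the 2 commands
from: at (0,1), heading east
step 1 (arc(left, 4)): at (4,5), heading north
step 2 (arc(right, 4)): at (8,9), heading east
uniquely the one of 25 2-step routes that fits.

arc(left, 4), arc(right, 4)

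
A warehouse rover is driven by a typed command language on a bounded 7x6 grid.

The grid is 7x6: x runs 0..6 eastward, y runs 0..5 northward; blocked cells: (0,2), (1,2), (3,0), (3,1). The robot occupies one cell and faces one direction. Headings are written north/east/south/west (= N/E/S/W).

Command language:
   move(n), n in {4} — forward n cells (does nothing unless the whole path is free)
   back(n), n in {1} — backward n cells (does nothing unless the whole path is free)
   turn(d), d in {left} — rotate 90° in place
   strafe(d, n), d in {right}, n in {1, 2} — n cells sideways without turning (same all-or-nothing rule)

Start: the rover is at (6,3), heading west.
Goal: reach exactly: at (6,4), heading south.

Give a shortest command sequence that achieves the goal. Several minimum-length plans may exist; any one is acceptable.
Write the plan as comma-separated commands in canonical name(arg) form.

t0: at (6,3), heading west
1. turn(left) → at (6,3), heading south
2. back(1) → at (6,4), heading south
nothing shorter than 2 reaches the goal.

turn(left), back(1)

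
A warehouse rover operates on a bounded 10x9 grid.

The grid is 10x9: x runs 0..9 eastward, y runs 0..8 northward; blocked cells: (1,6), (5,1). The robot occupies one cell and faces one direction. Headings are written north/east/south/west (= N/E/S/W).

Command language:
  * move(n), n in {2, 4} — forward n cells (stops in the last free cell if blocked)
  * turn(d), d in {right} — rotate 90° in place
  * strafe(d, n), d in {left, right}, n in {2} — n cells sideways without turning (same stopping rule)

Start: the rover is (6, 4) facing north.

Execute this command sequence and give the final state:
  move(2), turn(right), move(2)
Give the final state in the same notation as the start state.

(8, 6) facing east

start: (6, 4) facing north
step 1 (move(2)): (6, 6) facing north
step 2 (turn(right)): (6, 6) facing east
step 3 (move(2)): (8, 6) facing east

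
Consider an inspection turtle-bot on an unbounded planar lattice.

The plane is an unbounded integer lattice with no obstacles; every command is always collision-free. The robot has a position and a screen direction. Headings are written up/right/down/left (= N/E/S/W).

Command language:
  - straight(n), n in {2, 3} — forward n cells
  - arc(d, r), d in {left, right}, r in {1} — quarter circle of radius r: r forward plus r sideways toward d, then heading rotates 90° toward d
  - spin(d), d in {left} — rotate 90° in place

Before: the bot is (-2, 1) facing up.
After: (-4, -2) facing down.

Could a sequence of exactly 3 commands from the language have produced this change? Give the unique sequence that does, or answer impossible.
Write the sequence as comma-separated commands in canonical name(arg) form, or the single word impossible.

key: order matters: swapping arc(left, 1) and straight(3) lands elsewhere
from: (-2, 1) facing up
t=1 arc(left, 1) ⇒ (-3, 2) facing left
t=2 arc(left, 1) ⇒ (-4, 1) facing down
t=3 straight(3) ⇒ (-4, -2) facing down
all 125 alternatives checked — unique.

arc(left, 1), arc(left, 1), straight(3)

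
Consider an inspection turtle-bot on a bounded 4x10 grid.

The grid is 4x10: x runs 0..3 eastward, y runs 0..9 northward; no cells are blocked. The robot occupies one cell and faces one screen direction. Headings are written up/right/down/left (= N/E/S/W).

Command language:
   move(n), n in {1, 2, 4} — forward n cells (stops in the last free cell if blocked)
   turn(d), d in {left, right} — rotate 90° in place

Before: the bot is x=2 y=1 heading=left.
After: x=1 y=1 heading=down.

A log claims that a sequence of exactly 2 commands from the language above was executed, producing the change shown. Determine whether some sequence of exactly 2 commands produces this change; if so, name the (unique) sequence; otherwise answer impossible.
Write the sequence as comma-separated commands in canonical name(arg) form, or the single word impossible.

move(1), turn(left)

key: position moved to (1,1) AND the heading swung to S — translation plus rotation needed
begin: x=2 y=1 heading=left
t=1 move(1) ⇒ x=1 y=1 heading=left
t=2 turn(left) ⇒ x=1 y=1 heading=down
no rival 2-sequence matches.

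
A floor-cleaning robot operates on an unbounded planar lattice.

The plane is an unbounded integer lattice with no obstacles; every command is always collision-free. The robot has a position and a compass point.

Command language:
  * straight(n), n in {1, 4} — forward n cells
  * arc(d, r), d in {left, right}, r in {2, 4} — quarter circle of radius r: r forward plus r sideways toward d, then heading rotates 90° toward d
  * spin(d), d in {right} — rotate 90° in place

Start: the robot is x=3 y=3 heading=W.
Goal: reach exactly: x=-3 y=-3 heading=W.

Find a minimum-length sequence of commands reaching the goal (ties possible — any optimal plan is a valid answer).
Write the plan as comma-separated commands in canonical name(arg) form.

initial: x=3 y=3 heading=W
t=1 arc(left, 2) ⇒ x=1 y=1 heading=S
t=2 arc(right, 4) ⇒ x=-3 y=-3 heading=W
shorter routes all fall short; 2 is best.

arc(left, 2), arc(right, 4)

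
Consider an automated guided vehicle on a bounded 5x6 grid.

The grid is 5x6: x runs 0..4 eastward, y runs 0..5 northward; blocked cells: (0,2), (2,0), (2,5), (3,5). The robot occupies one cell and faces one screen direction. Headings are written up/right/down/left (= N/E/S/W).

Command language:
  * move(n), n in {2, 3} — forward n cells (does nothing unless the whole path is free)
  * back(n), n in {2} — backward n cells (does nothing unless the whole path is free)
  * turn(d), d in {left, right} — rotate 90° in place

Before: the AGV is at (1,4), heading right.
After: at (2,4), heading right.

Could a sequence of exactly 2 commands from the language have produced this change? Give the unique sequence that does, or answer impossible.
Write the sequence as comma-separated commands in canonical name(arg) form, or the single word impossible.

key: running back(2) before move(3) would end elsewhere — order is forced
from: at (1,4), heading right
step 1 (move(3)): at (4,4), heading right
step 2 (back(2)): at (2,4), heading right
uniquely the one of 25 2-step routes that fits.

move(3), back(2)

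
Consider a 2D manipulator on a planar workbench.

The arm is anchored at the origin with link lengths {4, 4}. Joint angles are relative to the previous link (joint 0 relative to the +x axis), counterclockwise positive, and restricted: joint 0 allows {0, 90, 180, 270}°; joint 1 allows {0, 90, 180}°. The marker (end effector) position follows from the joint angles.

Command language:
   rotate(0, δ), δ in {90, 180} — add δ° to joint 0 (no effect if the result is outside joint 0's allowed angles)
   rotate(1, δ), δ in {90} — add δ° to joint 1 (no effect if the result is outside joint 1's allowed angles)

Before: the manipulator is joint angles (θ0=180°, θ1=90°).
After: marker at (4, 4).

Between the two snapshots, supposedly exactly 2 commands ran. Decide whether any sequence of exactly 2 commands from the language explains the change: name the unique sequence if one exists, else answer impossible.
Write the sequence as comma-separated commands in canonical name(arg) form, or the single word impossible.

start: joint angles (θ0=180°, θ1=90°)
[1] after rotate(0, 90): joint angles (θ0=270°, θ1=90°)
[2] after rotate(0, 90): joint angles (θ0=0°, θ1=90°)
no other 2-command option fits: unique.

rotate(0, 90), rotate(0, 90)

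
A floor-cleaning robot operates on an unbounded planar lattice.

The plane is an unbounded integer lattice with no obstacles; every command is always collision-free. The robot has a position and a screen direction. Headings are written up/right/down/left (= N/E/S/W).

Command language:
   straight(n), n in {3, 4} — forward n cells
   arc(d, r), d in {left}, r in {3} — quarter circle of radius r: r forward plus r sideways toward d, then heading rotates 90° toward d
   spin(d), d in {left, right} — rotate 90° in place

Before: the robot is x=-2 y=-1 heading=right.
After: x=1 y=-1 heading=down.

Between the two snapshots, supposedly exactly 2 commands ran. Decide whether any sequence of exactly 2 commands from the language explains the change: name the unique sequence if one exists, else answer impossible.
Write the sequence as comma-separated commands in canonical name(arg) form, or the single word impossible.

straight(3), spin(right)

key: cell and facing (now S) both changed — the 2 commands mix motion and turning
from: x=-2 y=-1 heading=right
t=1 straight(3) ⇒ x=1 y=-1 heading=right
t=2 spin(right) ⇒ x=1 y=-1 heading=down
no other 2-command option fits: unique.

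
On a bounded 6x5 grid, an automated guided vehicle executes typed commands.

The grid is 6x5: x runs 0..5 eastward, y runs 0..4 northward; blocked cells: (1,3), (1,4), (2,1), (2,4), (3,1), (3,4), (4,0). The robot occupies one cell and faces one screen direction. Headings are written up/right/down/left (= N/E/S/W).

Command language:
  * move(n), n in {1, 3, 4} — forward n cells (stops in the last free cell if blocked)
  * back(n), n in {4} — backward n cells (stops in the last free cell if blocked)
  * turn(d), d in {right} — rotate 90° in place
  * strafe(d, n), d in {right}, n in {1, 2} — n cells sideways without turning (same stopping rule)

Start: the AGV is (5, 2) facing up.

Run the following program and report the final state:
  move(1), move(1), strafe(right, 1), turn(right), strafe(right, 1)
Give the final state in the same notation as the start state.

(5, 3) facing right

initial: (5, 2) facing up
t=1 move(1) ⇒ (5, 3) facing up
t=2 move(1) ⇒ (5, 4) facing up
t=3 strafe(right, 1) ⇒ (5, 4) facing up
t=4 turn(right) ⇒ (5, 4) facing right
t=5 strafe(right, 1) ⇒ (5, 3) facing right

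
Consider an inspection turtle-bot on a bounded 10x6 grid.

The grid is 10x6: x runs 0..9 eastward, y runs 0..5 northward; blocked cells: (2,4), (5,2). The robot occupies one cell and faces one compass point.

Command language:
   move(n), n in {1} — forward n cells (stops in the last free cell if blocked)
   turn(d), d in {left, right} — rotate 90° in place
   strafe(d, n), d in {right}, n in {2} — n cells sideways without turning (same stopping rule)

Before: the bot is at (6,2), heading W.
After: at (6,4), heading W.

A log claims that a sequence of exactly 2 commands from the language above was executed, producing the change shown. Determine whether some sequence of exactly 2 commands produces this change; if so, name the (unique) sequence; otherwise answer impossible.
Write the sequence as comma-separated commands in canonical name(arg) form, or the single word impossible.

move(1), strafe(right, 2)

key: still facing W at the end — nothing in the sequence rotates
from: at (6,2), heading W
t=1 move(1) ⇒ at (6,2), heading W
t=2 strafe(right, 2) ⇒ at (6,4), heading W
no other 2-command option fits: unique.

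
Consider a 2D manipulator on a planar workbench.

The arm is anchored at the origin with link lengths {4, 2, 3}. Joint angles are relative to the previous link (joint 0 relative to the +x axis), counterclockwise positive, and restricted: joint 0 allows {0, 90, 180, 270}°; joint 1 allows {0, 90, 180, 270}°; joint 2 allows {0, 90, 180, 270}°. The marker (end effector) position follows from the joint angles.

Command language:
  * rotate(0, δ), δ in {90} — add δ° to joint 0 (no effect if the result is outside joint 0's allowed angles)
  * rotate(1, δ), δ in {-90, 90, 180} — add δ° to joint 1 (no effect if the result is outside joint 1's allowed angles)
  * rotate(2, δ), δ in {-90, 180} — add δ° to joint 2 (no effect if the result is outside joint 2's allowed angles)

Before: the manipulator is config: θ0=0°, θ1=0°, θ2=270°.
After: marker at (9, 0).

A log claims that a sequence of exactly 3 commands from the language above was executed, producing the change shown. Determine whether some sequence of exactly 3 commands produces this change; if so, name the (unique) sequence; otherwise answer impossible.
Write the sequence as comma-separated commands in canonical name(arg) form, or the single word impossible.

from: config: θ0=0°, θ1=0°, θ2=270°
[1] after rotate(2, -90): config: θ0=0°, θ1=0°, θ2=180°
[2] after rotate(2, -90): config: θ0=0°, θ1=0°, θ2=90°
[3] after rotate(2, -90): config: θ0=0°, θ1=0°, θ2=0°
all 216 alternatives checked — unique.

rotate(2, -90), rotate(2, -90), rotate(2, -90)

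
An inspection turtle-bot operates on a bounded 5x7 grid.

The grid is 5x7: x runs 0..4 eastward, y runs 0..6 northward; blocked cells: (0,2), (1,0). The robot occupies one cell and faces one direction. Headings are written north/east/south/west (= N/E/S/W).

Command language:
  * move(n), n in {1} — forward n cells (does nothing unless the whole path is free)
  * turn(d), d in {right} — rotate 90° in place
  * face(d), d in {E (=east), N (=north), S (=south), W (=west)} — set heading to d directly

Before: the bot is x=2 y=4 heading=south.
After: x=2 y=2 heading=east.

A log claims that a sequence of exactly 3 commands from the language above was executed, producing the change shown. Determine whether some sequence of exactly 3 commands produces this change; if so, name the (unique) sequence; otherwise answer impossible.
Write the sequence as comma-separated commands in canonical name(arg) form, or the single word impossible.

move(1), move(1), face(E)

key: cell and facing (now E) both changed — the 3 commands mix motion and turning
initial: x=2 y=4 heading=south
[1] after move(1): x=2 y=3 heading=south
[2] after move(1): x=2 y=2 heading=south
[3] after face(E): x=2 y=2 heading=east
all 216 alternatives checked — unique.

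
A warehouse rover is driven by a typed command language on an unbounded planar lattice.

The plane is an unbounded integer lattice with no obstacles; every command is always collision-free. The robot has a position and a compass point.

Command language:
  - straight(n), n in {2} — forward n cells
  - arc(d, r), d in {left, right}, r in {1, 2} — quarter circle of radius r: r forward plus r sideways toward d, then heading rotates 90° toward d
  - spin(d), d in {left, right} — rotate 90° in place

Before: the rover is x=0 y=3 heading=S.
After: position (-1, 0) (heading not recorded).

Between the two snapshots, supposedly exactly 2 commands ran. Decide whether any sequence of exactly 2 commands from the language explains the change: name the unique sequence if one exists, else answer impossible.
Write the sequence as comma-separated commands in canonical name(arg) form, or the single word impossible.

key: order matters: swapping straight(2) and arc(right, 1) lands elsewhere
from: x=0 y=3 heading=S
step 1 (straight(2)): x=0 y=1 heading=S
step 2 (arc(right, 1)): x=-1 y=0 heading=W
no other 2-command option fits: unique.

straight(2), arc(right, 1)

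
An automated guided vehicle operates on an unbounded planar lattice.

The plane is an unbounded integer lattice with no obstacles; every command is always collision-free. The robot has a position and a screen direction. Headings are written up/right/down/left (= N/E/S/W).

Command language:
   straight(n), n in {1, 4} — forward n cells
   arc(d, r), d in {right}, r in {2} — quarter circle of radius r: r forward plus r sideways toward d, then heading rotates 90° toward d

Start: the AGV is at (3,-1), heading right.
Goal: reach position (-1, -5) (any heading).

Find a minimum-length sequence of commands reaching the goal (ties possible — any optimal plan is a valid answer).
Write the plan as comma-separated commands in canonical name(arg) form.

arc(right, 2), arc(right, 2), straight(4)

begin: at (3,-1), heading right
t=1 arc(right, 2) ⇒ at (5,-3), heading down
t=2 arc(right, 2) ⇒ at (3,-5), heading left
t=3 straight(4) ⇒ at (-1,-5), heading left
shorter routes all fall short; 3 is best.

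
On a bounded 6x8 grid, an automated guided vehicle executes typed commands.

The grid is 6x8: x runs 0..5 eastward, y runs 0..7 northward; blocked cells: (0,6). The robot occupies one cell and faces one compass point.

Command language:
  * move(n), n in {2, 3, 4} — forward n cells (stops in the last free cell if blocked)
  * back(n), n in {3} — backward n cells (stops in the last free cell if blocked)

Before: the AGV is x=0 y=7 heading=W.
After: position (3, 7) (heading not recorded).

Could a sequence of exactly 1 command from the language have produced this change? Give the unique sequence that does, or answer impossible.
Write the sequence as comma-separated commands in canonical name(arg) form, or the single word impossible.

t0: x=0 y=7 heading=W
[1] after back(3): x=3 y=7 heading=W
uniquely the one of 4 1-step routes that fits.

back(3)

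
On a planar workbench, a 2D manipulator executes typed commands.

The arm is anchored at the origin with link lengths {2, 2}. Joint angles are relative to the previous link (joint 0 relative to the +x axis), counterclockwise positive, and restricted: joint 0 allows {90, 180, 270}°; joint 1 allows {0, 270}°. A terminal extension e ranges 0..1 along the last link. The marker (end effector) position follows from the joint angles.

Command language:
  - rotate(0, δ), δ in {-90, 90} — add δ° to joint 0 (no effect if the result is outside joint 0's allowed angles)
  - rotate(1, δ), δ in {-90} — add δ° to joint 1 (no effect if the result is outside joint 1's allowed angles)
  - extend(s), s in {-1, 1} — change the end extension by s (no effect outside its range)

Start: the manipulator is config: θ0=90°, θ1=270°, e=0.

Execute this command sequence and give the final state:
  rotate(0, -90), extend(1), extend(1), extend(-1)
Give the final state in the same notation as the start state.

config: θ0=90°, θ1=270°, e=0

from: config: θ0=90°, θ1=270°, e=0
1. rotate(0, -90) → config: θ0=90°, θ1=270°, e=0
2. extend(1) → config: θ0=90°, θ1=270°, e=1
3. extend(1) → config: θ0=90°, θ1=270°, e=1
4. extend(-1) → config: θ0=90°, θ1=270°, e=0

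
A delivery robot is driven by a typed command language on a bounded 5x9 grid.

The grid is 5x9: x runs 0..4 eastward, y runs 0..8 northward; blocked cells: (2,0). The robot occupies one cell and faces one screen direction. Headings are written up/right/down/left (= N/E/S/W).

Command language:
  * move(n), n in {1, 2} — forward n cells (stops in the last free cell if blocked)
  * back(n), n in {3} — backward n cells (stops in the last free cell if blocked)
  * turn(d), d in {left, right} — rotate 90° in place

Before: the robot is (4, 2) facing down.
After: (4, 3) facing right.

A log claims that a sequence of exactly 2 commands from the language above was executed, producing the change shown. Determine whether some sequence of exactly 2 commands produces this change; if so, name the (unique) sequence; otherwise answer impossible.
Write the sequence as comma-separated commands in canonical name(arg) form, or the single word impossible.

impossible

every 2-command combo misses the target.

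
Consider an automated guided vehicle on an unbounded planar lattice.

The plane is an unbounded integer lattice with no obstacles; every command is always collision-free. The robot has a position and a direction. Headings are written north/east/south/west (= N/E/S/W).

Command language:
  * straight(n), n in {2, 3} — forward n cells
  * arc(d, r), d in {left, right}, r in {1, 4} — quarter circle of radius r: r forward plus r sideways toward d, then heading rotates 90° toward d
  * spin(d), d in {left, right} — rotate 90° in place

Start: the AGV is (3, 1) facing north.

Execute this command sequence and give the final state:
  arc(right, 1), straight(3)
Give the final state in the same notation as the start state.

(7, 2) facing east

from: (3, 1) facing north
[1] after arc(right, 1): (4, 2) facing east
[2] after straight(3): (7, 2) facing east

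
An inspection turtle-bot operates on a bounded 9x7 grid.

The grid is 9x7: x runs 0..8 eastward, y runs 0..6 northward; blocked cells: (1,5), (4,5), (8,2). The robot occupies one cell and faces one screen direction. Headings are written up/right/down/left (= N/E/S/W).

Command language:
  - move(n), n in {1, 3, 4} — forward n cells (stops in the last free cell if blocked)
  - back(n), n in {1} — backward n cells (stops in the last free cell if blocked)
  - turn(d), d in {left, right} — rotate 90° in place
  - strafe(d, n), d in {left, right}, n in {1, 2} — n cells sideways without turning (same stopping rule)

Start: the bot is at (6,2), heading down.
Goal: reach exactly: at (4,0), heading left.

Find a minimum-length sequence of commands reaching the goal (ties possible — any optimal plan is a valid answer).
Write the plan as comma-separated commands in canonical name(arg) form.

move(3), strafe(right, 2), turn(right)

from: at (6,2), heading down
t=1 move(3) ⇒ at (6,0), heading down
t=2 strafe(right, 2) ⇒ at (4,0), heading down
t=3 turn(right) ⇒ at (4,0), heading left
nothing shorter than 3 reaches the goal.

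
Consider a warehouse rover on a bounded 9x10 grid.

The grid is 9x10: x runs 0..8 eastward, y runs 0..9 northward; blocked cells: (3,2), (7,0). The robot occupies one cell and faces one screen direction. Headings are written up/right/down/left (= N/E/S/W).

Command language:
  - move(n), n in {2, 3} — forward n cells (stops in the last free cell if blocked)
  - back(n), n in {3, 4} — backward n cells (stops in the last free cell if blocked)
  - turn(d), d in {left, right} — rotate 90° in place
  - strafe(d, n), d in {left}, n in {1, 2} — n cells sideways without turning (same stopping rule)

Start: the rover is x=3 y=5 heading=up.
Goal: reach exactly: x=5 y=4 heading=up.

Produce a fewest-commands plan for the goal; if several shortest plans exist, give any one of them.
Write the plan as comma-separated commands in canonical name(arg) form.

start: x=3 y=5 heading=up
t=1 back(3) ⇒ x=3 y=3 heading=up
t=2 turn(right) ⇒ x=3 y=3 heading=right
t=3 move(2) ⇒ x=5 y=3 heading=right
t=4 strafe(left, 1) ⇒ x=5 y=4 heading=right
t=5 turn(left) ⇒ x=5 y=4 heading=up
shorter routes all fall short; 5 is best.

back(3), turn(right), move(2), strafe(left, 1), turn(left)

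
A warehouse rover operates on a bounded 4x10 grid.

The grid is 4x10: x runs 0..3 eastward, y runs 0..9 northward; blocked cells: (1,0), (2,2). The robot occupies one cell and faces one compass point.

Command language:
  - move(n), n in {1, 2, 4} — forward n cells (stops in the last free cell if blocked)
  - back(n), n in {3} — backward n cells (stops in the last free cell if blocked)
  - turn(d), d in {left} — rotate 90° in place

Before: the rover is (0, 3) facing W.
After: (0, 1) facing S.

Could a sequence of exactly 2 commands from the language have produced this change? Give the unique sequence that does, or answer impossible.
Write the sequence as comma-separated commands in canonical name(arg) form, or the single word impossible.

key: cell and facing (now S) both changed — the 2 commands mix motion and turning
from: (0, 3) facing W
step 1 (turn(left)): (0, 3) facing S
step 2 (move(2)): (0, 1) facing S
uniquely the one of 25 2-step routes that fits.

turn(left), move(2)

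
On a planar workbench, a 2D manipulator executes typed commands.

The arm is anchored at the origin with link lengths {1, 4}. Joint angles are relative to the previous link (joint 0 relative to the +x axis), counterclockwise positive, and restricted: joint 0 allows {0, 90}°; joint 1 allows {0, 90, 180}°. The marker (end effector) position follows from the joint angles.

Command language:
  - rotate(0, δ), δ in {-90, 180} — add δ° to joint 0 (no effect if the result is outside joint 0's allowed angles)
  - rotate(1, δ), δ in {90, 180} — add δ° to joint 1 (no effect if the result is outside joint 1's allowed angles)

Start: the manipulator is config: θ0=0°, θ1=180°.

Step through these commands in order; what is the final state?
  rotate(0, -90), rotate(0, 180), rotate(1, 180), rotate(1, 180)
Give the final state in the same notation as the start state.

config: θ0=0°, θ1=180°

start: config: θ0=0°, θ1=180°
step 1 (rotate(0, -90)): config: θ0=0°, θ1=180°
step 2 (rotate(0, 180)): config: θ0=0°, θ1=180°
step 3 (rotate(1, 180)): config: θ0=0°, θ1=0°
step 4 (rotate(1, 180)): config: θ0=0°, θ1=180°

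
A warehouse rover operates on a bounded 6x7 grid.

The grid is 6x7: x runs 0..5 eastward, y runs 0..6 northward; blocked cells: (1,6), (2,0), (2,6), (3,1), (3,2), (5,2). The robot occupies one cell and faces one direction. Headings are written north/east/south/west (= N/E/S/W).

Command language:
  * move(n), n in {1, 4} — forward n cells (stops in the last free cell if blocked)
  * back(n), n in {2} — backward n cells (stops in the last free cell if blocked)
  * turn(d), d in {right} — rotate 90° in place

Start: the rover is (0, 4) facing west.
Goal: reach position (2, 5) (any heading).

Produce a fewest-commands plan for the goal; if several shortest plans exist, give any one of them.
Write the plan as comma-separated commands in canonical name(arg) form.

start: (0, 4) facing west
1. back(2) → (2, 4) facing west
2. turn(right) → (2, 4) facing north
3. move(1) → (2, 5) facing north
minimal: 3 command(s), checked below 3.

back(2), turn(right), move(1)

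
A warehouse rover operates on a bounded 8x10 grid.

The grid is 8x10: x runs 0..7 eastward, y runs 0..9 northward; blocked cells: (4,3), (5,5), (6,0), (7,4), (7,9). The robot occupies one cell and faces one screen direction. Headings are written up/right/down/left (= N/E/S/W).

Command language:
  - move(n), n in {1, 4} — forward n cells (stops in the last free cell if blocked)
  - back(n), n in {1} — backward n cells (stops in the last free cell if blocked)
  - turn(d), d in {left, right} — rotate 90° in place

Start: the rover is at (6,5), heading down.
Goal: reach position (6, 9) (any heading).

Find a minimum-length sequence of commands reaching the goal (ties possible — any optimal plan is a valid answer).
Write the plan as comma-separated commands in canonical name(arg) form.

turn(right), turn(right), move(4)

initial: at (6,5), heading down
step 1 (turn(right)): at (6,5), heading left
step 2 (turn(right)): at (6,5), heading up
step 3 (move(4)): at (6,9), heading up
nothing shorter than 3 reaches the goal.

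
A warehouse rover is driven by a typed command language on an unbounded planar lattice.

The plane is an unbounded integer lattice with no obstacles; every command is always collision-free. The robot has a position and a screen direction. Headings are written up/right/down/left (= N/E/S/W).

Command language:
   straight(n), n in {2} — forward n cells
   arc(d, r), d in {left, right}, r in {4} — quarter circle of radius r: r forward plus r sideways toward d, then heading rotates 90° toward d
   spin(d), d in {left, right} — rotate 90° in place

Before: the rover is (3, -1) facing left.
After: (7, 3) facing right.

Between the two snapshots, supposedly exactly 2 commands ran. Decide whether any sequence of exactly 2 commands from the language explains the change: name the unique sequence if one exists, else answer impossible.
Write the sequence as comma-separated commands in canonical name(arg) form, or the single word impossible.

key: cell and facing (now E) both changed — the 2 commands mix motion and turning
start: (3, -1) facing left
step 1 (spin(right)): (3, -1) facing up
step 2 (arc(right, 4)): (7, 3) facing right
no rival 2-sequence matches.

spin(right), arc(right, 4)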